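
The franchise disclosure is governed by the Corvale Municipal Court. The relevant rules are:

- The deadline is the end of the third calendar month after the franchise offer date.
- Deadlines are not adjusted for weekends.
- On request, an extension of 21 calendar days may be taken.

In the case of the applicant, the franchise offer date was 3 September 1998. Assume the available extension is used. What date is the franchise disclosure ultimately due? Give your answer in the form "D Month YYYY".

21 January 1999

3 months after 3 September 1998 falls in December 1998; the last day of that month is 31 December 1998.
31 December 1998 is a Thursday; no weekend or holiday adjustment applies.
With the 21-day extension, 31 December 1998 becomes 21 January 1999.
21 January 1999 falls on a Thursday. The rules make no weekend/holiday allowance, so it remains 21 January 1999.
The final due date is 21 January 1999.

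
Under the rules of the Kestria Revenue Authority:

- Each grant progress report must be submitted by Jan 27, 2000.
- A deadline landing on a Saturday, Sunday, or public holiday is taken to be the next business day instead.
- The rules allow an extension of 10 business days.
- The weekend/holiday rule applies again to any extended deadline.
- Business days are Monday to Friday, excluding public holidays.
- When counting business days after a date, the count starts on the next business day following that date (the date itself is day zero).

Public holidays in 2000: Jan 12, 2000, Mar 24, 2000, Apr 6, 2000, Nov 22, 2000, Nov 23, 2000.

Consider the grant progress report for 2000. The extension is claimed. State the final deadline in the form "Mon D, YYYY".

Feb 10, 2000

The statutory due date is Jan 27, 2000.
Since Jan 27, 2000 is a Thursday and not a holiday, the date is unchanged.
Applying the 10-business-day extension: 10 business days after Jan 27, 2000 is Feb 10, 2000.
Feb 10, 2000 is a Thursday and not a listed holiday, so it stands.
So the filing is due Feb 10, 2000.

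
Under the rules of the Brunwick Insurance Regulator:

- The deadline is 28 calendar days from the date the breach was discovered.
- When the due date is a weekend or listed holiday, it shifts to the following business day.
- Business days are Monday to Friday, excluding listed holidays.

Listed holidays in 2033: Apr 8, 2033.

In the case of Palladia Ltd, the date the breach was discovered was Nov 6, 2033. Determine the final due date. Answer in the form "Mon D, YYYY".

From Nov 6, 2033, 28 calendar days later is Dec 4, 2033.
Dec 4, 2033 is a Sunday, so it moves to the next business day, Dec 5, 2033 (Monday).
The final due date is Dec 5, 2033.

Dec 5, 2033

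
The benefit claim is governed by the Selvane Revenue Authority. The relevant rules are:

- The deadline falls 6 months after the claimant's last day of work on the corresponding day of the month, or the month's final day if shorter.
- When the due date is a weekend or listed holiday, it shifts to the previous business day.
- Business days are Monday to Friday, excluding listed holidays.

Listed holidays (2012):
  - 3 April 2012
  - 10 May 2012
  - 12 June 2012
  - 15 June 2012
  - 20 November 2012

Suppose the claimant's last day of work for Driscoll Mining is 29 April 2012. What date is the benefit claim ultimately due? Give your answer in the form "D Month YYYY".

29 October 2012

Moving 6 months forward from 29 April 2012 on the corresponding day gives 29 October 2012.
29 October 2012 (Monday) is already a business day.
So the filing is due 29 October 2012.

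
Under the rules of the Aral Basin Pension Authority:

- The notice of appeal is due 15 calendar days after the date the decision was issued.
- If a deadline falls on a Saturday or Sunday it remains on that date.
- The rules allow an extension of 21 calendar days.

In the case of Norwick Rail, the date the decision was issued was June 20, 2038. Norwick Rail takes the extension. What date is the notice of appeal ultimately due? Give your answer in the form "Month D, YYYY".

From June 20, 2038, 15 calendar days later is July 5, 2038.
July 5, 2038 is a Monday; no weekend or holiday adjustment applies.
Add the 21 calendar-day extension to July 5, 2038: July 26, 2038.
July 26, 2038 is a Monday; no weekend or holiday adjustment applies.
Deadline: July 26, 2038.

July 26, 2038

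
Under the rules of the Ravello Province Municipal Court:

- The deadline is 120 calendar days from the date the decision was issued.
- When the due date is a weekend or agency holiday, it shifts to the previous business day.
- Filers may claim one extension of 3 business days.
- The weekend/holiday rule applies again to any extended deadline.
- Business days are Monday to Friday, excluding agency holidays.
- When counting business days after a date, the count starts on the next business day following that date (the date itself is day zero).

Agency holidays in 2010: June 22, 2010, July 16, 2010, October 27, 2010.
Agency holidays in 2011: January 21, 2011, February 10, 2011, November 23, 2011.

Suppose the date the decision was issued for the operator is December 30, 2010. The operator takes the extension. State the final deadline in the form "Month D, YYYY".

From December 30, 2010, 120 calendar days later is April 29, 2011.
April 29, 2011 is a Friday and not a listed holiday, so it stands.
Applying the 3-business-day extension: 3 business days after April 29, 2011 is May 4, 2011.
Since May 4, 2011 is a Wednesday and not a holiday, the date is unchanged.
So the filing is due May 4, 2011.

May 4, 2011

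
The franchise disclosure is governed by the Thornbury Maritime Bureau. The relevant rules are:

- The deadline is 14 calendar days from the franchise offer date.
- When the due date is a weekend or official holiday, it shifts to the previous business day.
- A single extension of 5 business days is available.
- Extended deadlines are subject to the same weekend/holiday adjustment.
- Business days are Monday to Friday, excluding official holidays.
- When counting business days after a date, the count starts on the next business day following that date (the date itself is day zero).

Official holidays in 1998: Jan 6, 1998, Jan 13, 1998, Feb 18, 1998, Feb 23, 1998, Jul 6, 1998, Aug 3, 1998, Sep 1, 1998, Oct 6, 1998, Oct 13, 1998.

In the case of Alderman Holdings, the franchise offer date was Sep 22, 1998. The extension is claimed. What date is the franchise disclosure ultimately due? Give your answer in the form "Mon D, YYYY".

14 calendar days after Sep 22, 1998 is Oct 6, 1998.
Oct 6, 1998 falls on a listed holiday. Rolling to the preceding business day gives Oct 5, 1998, a Monday.
Counting 5 further business days from Oct 5, 1998 reaches Oct 14, 1998.
Oct 14, 1998 (Wednesday) is already a business day.
Final deadline: Oct 14, 1998.

Oct 14, 1998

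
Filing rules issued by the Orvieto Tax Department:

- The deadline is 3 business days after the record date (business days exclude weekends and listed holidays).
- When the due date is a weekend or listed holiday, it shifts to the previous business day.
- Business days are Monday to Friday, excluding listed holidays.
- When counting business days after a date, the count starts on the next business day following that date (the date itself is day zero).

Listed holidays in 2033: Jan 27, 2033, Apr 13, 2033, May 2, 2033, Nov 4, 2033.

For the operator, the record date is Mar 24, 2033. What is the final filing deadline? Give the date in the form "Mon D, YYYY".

3 business days after Mar 24, 2033, excluding weekends and holidays, is Mar 29, 2033.
Mar 29, 2033 (Tuesday) is already a business day.
The final due date is Mar 29, 2033.

Mar 29, 2033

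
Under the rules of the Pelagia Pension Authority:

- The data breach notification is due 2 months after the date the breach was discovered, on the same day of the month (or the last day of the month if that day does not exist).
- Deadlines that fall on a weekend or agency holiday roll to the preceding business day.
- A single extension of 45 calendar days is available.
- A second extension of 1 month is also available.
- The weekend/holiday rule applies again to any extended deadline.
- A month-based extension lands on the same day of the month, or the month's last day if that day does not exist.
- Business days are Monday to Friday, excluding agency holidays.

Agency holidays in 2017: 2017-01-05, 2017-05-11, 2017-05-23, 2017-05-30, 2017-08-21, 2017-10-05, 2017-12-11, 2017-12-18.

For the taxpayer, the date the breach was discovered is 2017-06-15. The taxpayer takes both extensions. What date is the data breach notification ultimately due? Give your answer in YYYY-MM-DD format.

2017-10-27

2 months from 2017-06-15 is 2017-08-15.
2017-08-15 is a Tuesday and not a listed holiday, so it stands.
Applying the 45-calendar-day extension: 2017-08-15 + 45 days = 2017-09-29.
Since 2017-09-29 is a Friday and not a holiday, the date is unchanged.
Applying the 1 month extension: 1 month after 2017-09-29 is 2017-10-29.
2017-10-29 is a Sunday; the preceding business day is 2017-10-27 (Friday).
So the filing is due 2017-10-27.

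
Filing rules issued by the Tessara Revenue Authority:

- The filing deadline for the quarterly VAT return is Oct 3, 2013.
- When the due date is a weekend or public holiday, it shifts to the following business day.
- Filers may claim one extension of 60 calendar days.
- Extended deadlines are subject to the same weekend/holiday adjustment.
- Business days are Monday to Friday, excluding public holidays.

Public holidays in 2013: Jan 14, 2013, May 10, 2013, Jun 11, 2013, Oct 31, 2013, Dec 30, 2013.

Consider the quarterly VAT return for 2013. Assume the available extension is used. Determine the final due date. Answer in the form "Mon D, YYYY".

Dec 2, 2013

The statutory due date is Oct 3, 2013.
Oct 3, 2013 (Thursday) is already a business day.
The 60-calendar-day extension moves the deadline from Oct 3, 2013 to Dec 2, 2013.
Since Dec 2, 2013 is a Monday and not a holiday, the date is unchanged.
Deadline: Dec 2, 2013.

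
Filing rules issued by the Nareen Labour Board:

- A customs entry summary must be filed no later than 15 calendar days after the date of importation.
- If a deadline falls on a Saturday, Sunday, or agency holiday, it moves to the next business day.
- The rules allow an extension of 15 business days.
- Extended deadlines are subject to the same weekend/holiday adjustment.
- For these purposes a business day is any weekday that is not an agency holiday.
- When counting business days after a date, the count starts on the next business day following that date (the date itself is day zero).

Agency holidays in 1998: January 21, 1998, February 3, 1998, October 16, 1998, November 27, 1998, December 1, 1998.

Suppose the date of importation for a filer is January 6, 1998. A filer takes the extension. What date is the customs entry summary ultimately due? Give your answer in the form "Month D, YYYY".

February 13, 1998

Adding 15 calendar days to January 6, 1998 gives January 21, 1998.
January 21, 1998 falls on a listed holiday. Rolling to the next business day gives January 22, 1998, a Thursday.
Counting 15 further business days from January 22, 1998 reaches February 13, 1998.
February 13, 1998 is a Friday and not a listed holiday, so it stands.
Final deadline: February 13, 1998.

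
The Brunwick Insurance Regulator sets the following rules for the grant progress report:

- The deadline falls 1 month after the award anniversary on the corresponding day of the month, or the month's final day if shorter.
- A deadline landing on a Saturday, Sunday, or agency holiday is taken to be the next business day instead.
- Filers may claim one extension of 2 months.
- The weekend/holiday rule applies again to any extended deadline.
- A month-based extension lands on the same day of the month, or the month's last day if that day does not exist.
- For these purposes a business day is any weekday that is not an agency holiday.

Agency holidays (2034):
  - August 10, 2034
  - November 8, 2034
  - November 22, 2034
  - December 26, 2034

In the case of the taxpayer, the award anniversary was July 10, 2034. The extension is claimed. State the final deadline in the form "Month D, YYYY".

1 month from July 10, 2034 is August 10, 2034.
Because August 10, 2034 is a listed holiday, the deadline becomes August 11, 2034 (Friday).
Add 2 months to August 11, 2034: October 11, 2034.
October 11, 2034 is a Wednesday and not a listed holiday, so it stands.
The final due date is October 11, 2034.

October 11, 2034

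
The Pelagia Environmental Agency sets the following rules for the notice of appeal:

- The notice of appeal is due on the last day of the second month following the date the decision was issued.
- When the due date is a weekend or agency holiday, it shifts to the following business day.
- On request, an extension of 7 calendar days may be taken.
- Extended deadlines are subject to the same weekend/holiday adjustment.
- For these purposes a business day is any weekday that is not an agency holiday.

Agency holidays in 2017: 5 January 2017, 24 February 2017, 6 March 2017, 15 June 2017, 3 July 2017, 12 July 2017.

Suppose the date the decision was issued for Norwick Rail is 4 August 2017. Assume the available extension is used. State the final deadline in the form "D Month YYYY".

7 November 2017

2 months after 4 August 2017 falls in October 2017; the last day of that month is 31 October 2017.
31 October 2017 is a Tuesday and not a listed holiday, so it stands.
With the 7-day extension, 31 October 2017 becomes 7 November 2017.
7 November 2017 is a Tuesday and not a listed holiday, so it stands.
So the filing is due 7 November 2017.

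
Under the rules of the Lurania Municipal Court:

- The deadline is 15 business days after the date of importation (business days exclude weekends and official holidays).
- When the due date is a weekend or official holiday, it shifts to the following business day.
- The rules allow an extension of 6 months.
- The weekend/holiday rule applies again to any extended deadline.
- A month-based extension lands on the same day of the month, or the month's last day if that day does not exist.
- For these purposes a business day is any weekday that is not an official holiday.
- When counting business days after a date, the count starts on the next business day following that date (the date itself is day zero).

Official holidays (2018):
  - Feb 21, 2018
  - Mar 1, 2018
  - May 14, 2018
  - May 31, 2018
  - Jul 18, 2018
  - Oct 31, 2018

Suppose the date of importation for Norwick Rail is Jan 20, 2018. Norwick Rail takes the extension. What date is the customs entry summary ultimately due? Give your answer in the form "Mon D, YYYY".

Aug 9, 2018

Counting 15 business days after Jan 20, 2018 (skipping weekends and listed holidays) reaches Feb 9, 2018.
Feb 9, 2018 (Friday) is already a business day.
Applying the 6 months extension: 6 months after Feb 9, 2018 is Aug 9, 2018.
Since Aug 9, 2018 is a Thursday and not a holiday, the date is unchanged.
Deadline: Aug 9, 2018.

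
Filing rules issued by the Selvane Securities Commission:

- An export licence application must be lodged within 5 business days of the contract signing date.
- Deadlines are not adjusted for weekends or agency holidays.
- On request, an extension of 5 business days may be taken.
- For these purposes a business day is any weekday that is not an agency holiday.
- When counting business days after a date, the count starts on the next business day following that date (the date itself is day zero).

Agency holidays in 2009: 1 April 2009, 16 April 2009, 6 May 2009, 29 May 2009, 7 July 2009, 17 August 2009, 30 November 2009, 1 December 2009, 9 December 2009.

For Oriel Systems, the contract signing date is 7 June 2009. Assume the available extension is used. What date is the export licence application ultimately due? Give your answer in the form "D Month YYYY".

19 June 2009

Starting the day after 7 June 2009 and counting 5 business days lands on 12 June 2009.
12 June 2009 falls on a Friday. The rules make no weekend/holiday allowance, so it remains 12 June 2009.
The 5-business-day extension runs from 12 June 2009 to 19 June 2009.
No adjustment is made for weekends or holidays, so 19 June 2009 stands.
Deadline: 19 June 2009.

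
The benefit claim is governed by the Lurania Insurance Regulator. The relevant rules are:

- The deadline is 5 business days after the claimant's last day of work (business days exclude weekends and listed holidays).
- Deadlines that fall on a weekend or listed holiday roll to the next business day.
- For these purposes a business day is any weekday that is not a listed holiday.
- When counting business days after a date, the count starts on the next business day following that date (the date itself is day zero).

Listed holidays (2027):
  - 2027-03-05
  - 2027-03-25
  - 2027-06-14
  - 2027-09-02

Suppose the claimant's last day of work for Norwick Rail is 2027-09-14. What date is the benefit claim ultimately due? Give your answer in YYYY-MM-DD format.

2027-09-21

Counting 5 business days after 2027-09-14 (skipping weekends and listed holidays) reaches 2027-09-21.
2027-09-21 falls on a Tuesday, which is a business day, so no adjustment is needed.
The final due date is 2027-09-21.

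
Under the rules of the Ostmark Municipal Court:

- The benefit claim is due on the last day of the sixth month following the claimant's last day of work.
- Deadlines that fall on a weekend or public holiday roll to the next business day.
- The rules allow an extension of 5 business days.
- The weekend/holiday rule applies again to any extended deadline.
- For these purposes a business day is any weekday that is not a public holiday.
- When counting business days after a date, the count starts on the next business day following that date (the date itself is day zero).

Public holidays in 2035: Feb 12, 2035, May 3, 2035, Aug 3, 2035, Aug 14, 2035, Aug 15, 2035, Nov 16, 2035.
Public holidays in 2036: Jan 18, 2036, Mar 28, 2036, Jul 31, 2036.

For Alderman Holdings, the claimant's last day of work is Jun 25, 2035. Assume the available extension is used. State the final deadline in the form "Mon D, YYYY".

Jan 7, 2036

6 months after Jun 25, 2035 falls in December 2035; the last day of that month is Dec 31, 2035.
Since Dec 31, 2035 is a Monday and not a holiday, the date is unchanged.
The 5-business-day extension runs from Dec 31, 2035 to Jan 7, 2036.
Since Jan 7, 2036 is a Monday and not a holiday, the date is unchanged.
So the filing is due Jan 7, 2036.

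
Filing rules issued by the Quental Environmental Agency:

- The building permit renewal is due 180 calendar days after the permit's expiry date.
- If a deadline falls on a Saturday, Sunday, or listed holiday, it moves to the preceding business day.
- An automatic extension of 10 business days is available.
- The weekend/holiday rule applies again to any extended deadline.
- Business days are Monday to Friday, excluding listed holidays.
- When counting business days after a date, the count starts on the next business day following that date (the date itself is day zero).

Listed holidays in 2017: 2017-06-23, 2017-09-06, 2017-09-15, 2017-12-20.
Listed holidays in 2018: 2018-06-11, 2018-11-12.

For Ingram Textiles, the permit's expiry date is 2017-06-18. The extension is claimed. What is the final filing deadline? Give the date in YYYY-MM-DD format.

Adding 180 calendar days to 2017-06-18 gives 2017-12-15.
2017-12-15 is a Friday and not a listed holiday, so it stands.
Applying the 10-business-day extension: 10 business days after 2017-12-15 is 2018-01-01.
2018-01-01 is a Monday and not a listed holiday, so it stands.
Deadline: 2018-01-01.

2018-01-01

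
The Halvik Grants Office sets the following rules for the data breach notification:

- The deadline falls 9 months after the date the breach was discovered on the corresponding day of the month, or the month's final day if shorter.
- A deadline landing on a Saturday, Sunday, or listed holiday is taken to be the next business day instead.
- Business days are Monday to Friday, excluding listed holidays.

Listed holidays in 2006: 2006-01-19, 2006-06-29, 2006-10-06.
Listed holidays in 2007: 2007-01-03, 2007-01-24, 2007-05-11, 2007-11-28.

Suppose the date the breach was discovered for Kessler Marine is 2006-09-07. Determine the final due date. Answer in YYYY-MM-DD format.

9 months from 2006-09-07 is 2007-06-07.
2007-06-07 is a Thursday and not a listed holiday, so it stands.
The final due date is 2007-06-07.

2007-06-07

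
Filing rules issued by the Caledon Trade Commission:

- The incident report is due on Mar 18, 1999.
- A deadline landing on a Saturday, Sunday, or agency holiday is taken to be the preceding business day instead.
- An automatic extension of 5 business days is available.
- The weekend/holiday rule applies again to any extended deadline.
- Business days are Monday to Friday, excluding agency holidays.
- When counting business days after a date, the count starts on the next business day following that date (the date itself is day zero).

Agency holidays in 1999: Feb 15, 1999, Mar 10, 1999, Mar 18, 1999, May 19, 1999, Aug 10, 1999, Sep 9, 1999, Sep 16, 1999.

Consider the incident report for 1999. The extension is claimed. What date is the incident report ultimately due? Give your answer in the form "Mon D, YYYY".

Start from the fixed due date, Mar 18, 1999.
Mar 18, 1999 is a listed holiday, so it moves to the preceding business day, Mar 17, 1999 (Wednesday).
Applying the 5-business-day extension: 5 business days after Mar 17, 1999 is Mar 25, 1999.
Mar 25, 1999 is a Thursday and not a listed holiday, so it stands.
So the filing is due Mar 25, 1999.

Mar 25, 1999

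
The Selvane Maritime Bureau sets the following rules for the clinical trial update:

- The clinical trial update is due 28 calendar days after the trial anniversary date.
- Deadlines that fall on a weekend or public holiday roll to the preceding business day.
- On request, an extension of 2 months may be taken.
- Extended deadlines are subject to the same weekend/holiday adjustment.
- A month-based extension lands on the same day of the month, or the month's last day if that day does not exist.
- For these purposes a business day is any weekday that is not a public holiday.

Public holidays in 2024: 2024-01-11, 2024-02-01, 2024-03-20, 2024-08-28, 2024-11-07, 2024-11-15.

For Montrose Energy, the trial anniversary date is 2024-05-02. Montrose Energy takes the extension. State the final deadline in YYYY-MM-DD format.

2024-07-30

Trigger date 2024-05-02 + 28 calendar days = 2024-05-30.
2024-05-30 falls on a Thursday, which is a business day, so no adjustment is needed.
The 2 months extension carries 2024-05-30 to 2024-07-30.
Since 2024-07-30 is a Tuesday and not a holiday, the date is unchanged.
Final deadline: 2024-07-30.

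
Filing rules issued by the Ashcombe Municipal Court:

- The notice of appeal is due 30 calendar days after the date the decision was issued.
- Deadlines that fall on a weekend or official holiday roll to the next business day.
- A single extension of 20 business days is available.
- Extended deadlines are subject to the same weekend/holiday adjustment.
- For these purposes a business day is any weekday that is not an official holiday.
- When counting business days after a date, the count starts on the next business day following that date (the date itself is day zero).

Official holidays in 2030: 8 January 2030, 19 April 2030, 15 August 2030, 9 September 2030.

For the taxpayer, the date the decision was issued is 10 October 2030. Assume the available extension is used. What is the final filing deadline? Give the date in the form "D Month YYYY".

30 calendar days after 10 October 2030 is 9 November 2030.
9 November 2030 is a Saturday, so it moves to the next business day, 11 November 2030 (Monday).
The 20-business-day extension runs from 11 November 2030 to 9 December 2030.
9 December 2030 is a Monday and not a listed holiday, so it stands.
The final due date is 9 December 2030.

9 December 2030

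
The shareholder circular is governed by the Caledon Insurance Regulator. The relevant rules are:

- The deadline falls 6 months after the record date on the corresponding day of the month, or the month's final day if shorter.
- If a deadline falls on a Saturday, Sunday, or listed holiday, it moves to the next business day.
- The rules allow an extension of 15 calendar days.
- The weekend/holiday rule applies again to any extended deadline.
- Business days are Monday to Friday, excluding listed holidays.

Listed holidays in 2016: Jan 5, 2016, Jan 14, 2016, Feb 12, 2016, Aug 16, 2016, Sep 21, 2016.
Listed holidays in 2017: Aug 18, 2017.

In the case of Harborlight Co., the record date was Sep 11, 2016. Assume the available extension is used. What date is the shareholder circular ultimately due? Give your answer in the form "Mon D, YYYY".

Moving 6 months forward from Sep 11, 2016 on the corresponding day gives Mar 11, 2017.
Because Mar 11, 2017 is a Saturday, the deadline becomes Mar 13, 2017 (Monday).
The 15-calendar-day extension moves the deadline from Mar 13, 2017 to Mar 28, 2017.
Mar 28, 2017 is a Tuesday and not a listed holiday, so it stands.
So the filing is due Mar 28, 2017.

Mar 28, 2017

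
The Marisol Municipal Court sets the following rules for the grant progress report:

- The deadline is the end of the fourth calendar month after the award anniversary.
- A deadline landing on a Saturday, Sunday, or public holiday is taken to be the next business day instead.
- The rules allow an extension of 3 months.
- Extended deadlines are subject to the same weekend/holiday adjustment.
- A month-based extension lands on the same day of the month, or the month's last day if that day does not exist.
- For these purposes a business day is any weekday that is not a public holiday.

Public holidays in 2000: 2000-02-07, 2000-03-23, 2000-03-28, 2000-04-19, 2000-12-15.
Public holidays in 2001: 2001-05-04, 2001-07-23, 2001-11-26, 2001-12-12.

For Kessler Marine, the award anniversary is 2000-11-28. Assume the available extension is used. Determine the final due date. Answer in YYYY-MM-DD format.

2001-07-02

4 months after 2000-11-28 is March 2001; that month ends on 2001-03-31.
Because 2001-03-31 is a Saturday, the deadline becomes 2001-04-02 (Monday).
The 3 months extension carries 2001-04-02 to 2001-07-02.
2001-07-02 is a Monday and not a listed holiday, so it stands.
Final deadline: 2001-07-02.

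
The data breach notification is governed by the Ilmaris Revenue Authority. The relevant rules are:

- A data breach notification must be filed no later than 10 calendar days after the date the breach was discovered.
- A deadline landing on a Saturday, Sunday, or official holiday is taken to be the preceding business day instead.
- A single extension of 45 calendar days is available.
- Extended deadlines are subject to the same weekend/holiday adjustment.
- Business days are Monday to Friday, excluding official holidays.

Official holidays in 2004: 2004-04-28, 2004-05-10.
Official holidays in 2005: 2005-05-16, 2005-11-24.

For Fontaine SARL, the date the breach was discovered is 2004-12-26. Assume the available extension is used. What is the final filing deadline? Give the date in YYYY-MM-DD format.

From 2004-12-26, 10 calendar days later is 2005-01-05.
2005-01-05 falls on a Wednesday, which is a business day, so no adjustment is needed.
The 45-calendar-day extension moves the deadline from 2005-01-05 to 2005-02-19.
2005-02-19 falls on a Saturday. Rolling to the preceding business day gives 2005-02-18, a Friday.
Final deadline: 2005-02-18.

2005-02-18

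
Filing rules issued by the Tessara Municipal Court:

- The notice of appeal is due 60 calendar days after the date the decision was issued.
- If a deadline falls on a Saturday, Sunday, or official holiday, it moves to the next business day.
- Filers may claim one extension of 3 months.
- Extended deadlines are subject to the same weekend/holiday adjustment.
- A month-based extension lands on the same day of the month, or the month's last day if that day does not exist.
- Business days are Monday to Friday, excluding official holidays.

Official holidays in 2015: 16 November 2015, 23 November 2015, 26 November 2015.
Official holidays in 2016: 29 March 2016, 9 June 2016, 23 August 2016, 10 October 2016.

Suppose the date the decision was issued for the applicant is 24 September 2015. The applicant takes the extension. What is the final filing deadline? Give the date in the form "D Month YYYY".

24 February 2016

Trigger date 24 September 2015 + 60 calendar days = 23 November 2015.
23 November 2015 is a listed holiday, so it moves to the next business day, 24 November 2015 (Tuesday).
Applying the 3 months extension: 3 months after 24 November 2015 is 24 February 2016.
24 February 2016 falls on a Wednesday, which is a business day, so no adjustment is needed.
Final deadline: 24 February 2016.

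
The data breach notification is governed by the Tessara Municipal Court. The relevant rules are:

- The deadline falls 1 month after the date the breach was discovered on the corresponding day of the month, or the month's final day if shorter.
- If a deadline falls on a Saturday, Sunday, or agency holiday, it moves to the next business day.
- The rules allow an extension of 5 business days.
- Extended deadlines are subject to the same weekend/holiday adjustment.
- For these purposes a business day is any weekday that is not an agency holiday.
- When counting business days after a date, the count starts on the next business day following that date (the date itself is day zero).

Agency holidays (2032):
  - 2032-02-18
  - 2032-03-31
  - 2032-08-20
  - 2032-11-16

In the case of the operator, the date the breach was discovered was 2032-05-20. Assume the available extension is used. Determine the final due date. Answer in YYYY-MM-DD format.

1 month from 2032-05-20 is 2032-06-20.
2032-06-20 is a Sunday, so it moves to the next business day, 2032-06-21 (Monday).
Counting 5 further business days from 2032-06-21 reaches 2032-06-28.
2032-06-28 falls on a Monday, which is a business day, so no adjustment is needed.
So the filing is due 2032-06-28.

2032-06-28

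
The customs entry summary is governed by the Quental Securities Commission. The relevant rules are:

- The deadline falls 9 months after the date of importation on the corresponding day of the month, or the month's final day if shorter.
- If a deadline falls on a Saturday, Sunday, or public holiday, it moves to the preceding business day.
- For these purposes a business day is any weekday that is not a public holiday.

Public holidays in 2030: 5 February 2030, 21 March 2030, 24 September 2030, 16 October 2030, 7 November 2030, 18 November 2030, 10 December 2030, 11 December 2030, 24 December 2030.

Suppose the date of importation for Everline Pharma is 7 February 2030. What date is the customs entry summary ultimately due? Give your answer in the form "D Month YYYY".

6 November 2030

9 months from 7 February 2030 is 7 November 2030.
7 November 2030 is a listed holiday, so it moves to the preceding business day, 6 November 2030 (Wednesday).
The final due date is 6 November 2030.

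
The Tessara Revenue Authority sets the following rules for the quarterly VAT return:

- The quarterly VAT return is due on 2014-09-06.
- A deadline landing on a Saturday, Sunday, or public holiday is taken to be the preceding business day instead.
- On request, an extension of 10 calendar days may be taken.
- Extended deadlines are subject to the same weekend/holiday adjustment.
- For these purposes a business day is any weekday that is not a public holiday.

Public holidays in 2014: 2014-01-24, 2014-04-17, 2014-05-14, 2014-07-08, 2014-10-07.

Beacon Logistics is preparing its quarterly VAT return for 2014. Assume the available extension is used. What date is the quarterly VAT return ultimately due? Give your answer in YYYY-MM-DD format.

2014-09-15

The stated deadline is 2014-09-06.
2014-09-06 is a Saturday; the preceding business day is 2014-09-05 (Friday).
With the 10-day extension, 2014-09-05 becomes 2014-09-15.
Since 2014-09-15 is a Monday and not a holiday, the date is unchanged.
So the filing is due 2014-09-15.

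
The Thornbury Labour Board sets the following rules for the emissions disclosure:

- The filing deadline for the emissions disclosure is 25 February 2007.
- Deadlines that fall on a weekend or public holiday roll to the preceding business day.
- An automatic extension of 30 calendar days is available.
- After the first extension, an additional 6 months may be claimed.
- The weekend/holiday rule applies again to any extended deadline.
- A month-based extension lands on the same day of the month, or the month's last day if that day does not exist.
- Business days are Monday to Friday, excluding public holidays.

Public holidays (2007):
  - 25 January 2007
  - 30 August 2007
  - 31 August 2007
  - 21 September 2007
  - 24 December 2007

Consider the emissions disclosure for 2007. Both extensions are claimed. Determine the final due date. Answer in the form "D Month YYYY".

20 September 2007

The stated deadline is 25 February 2007.
25 February 2007 is a Sunday, so it moves to the preceding business day, 23 February 2007 (Friday).
Add the 30 calendar-day extension to 23 February 2007: 25 March 2007.
Because 25 March 2007 is a Sunday, the deadline becomes 23 March 2007 (Friday).
The 6 months extension carries 23 March 2007 to 23 September 2007.
23 September 2007 is a Sunday; the preceding business day is 20 September 2007 (Thursday).
Final deadline: 20 September 2007.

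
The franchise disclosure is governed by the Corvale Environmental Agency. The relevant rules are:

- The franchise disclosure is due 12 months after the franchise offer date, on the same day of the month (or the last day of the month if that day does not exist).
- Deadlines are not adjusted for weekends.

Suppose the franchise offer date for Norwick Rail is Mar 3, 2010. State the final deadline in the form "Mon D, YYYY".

Mar 3, 2011

12 months after Mar 3, 2010, on the same day of the month, is Mar 3, 2011.
No adjustment is made for weekends or holidays, so Mar 3, 2011 stands.
Deadline: Mar 3, 2011.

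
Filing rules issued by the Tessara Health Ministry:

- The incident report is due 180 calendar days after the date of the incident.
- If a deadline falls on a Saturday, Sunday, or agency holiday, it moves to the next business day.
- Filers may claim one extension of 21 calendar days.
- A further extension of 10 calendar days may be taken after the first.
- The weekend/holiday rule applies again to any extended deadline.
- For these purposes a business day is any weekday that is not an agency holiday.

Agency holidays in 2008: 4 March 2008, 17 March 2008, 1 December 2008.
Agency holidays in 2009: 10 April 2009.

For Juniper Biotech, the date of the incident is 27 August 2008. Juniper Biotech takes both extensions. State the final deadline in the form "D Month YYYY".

26 March 2009

From 27 August 2008, 180 calendar days later is 23 February 2009.
23 February 2009 (Monday) is already a business day.
The 21-calendar-day extension moves the deadline from 23 February 2009 to 16 March 2009.
Since 16 March 2009 is a Monday and not a holiday, the date is unchanged.
Add the 10 calendar-day extension to 16 March 2009: 26 March 2009.
26 March 2009 (Thursday) is already a business day.
The final due date is 26 March 2009.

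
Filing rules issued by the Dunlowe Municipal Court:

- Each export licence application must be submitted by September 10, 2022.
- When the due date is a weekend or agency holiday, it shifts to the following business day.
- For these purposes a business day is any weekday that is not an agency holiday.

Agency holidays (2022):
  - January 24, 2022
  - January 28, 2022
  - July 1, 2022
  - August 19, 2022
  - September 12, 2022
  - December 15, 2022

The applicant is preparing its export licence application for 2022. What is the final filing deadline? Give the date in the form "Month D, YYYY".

Start from the fixed due date, September 10, 2022.
September 10, 2022 falls on a Saturday. Rolling to the next business day gives September 13, 2022, a Tuesday.
So the filing is due September 13, 2022.

September 13, 2022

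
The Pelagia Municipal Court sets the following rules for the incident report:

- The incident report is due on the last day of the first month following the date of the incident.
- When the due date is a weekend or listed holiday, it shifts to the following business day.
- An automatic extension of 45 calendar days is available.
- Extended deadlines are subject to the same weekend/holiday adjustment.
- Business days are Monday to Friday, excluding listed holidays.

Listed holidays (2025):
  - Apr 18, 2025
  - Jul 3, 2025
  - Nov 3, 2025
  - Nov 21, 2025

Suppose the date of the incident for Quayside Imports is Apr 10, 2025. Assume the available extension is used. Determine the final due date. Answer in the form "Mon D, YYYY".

Jul 17, 2025

The first month after Apr 10, 2025 is May 2025, whose last day is May 31, 2025.
Because May 31, 2025 is a Saturday, the deadline becomes Jun 2, 2025 (Monday).
Add the 45 calendar-day extension to Jun 2, 2025: Jul 17, 2025.
Since Jul 17, 2025 is a Thursday and not a holiday, the date is unchanged.
So the filing is due Jul 17, 2025.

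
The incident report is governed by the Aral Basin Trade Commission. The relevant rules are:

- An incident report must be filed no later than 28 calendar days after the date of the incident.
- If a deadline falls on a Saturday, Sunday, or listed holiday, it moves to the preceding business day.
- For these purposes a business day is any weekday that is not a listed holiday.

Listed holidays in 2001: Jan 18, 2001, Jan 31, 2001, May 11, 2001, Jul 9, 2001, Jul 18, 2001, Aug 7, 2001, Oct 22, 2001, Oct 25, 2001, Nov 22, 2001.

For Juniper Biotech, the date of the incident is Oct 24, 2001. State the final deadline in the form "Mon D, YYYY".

From Oct 24, 2001, 28 calendar days later is Nov 21, 2001.
Since Nov 21, 2001 is a Wednesday and not a holiday, the date is unchanged.
Deadline: Nov 21, 2001.

Nov 21, 2001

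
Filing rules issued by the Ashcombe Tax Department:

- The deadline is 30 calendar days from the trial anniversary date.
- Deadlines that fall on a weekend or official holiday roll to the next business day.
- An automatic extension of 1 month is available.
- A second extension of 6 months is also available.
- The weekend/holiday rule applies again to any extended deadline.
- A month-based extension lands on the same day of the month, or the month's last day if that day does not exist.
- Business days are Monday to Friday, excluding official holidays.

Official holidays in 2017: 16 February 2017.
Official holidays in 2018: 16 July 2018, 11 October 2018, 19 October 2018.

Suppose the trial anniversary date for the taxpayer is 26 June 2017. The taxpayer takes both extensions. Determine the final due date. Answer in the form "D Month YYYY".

30 calendar days after 26 June 2017 is 26 July 2017.
26 July 2017 is a Wednesday and not a listed holiday, so it stands.
The 1 month extension carries 26 July 2017 to 26 August 2017.
26 August 2017 falls on a Saturday. Rolling to the next business day gives 28 August 2017, a Monday.
Add 6 months to 28 August 2017: 28 February 2018.
28 February 2018 is a Wednesday and not a listed holiday, so it stands.
The final due date is 28 February 2018.

28 February 2018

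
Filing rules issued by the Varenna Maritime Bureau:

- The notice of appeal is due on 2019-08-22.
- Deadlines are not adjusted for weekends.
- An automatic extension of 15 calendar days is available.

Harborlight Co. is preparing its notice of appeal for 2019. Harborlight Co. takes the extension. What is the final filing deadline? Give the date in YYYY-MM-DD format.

2019-09-06

The stated deadline is 2019-08-22.
2019-08-22 is a Thursday; no weekend or holiday adjustment applies.
Applying the 15-calendar-day extension: 2019-08-22 + 15 days = 2019-09-06.
2019-09-06 falls on a Friday. The rules make no weekend/holiday allowance, so it remains 2019-09-06.
Final deadline: 2019-09-06.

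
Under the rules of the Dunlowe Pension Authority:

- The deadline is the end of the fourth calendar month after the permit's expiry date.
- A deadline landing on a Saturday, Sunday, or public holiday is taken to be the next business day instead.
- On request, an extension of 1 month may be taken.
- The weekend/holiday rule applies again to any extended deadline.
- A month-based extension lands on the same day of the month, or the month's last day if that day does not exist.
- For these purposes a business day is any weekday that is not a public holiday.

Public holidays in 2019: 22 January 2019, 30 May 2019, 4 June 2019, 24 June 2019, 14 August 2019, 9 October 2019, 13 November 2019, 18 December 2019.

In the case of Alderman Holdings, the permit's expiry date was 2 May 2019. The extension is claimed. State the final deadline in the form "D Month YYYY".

30 October 2019

4 months after 2 May 2019 falls in September 2019; the last day of that month is 30 September 2019.
30 September 2019 (Monday) is already a business day.
The 1 month extension carries 30 September 2019 to 30 October 2019.
30 October 2019 is a Wednesday and not a listed holiday, so it stands.
So the filing is due 30 October 2019.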